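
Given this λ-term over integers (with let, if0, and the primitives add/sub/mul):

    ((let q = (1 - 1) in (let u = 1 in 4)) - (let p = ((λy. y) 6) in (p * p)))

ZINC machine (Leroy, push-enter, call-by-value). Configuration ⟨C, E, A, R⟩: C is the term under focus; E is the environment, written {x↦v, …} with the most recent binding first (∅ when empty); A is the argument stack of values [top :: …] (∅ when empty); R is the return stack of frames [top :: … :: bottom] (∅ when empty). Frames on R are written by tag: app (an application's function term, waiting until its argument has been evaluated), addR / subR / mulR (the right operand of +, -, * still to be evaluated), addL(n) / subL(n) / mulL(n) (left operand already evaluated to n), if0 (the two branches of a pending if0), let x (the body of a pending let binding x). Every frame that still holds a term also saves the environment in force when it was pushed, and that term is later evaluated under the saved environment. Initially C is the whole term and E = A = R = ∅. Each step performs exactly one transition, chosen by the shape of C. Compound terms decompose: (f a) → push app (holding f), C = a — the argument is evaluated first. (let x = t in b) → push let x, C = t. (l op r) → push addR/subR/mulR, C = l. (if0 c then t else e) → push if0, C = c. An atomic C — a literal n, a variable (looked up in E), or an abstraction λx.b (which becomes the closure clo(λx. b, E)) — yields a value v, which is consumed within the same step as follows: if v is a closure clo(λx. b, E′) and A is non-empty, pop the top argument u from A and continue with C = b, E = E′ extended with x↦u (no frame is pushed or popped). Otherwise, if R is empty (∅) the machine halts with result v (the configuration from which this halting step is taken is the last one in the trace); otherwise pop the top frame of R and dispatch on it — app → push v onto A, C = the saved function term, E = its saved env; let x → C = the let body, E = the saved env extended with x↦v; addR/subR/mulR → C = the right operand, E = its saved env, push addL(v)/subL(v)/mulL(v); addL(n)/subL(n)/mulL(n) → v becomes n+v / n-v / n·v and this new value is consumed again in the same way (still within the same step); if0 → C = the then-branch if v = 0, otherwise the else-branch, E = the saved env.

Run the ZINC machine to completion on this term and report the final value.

Answer: -32

Derivation:
0. ⟨C=((let q = (1 - 1) in (let u = 1 in 4)) - (let p = ((λy. y) 6) in (p * p))); E=∅; A=∅; R=∅⟩
1. ⟨C=(let q = (1 - 1) in (let u = 1 in 4)); E=∅; A=∅; R=[subR]⟩
2. ⟨C=(1 - 1); E=∅; A=∅; R=[let q :: subR]⟩
3. ⟨C=1; E=∅; A=∅; R=[subR :: let q :: subR]⟩
4. ⟨C=1; E=∅; A=∅; R=[subL(1) :: let q :: subR]⟩
5. ⟨C=(let u = 1 in 4); E={q↦0}; A=∅; R=[subR]⟩
6. ⟨C=1; E={q↦0}; A=∅; R=[let u :: subR]⟩
7. ⟨C=4; E={u↦1, q↦0}; A=∅; R=[subR]⟩
8. ⟨C=(let p = ((λy. y) 6) in (p * p)); E=∅; A=∅; R=[subL(4)]⟩
9. ⟨C=((λy. y) 6); E=∅; A=∅; R=[let p :: subL(4)]⟩
10. ⟨C=6; E=∅; A=∅; R=[app :: let p :: subL(4)]⟩
11. ⟨C=(λy. y); E=∅; A=[6]; R=[let p :: subL(4)]⟩
12. ⟨C=y; E={y↦6}; A=∅; R=[let p :: subL(4)]⟩
13. ⟨C=(p * p); E={p↦6}; A=∅; R=[subL(4)]⟩
14. ⟨C=p; E={p↦6}; A=∅; R=[mulR :: subL(4)]⟩
15. ⟨C=p; E={p↦6}; A=∅; R=[mulL(6) :: subL(4)]⟩
→ final value -32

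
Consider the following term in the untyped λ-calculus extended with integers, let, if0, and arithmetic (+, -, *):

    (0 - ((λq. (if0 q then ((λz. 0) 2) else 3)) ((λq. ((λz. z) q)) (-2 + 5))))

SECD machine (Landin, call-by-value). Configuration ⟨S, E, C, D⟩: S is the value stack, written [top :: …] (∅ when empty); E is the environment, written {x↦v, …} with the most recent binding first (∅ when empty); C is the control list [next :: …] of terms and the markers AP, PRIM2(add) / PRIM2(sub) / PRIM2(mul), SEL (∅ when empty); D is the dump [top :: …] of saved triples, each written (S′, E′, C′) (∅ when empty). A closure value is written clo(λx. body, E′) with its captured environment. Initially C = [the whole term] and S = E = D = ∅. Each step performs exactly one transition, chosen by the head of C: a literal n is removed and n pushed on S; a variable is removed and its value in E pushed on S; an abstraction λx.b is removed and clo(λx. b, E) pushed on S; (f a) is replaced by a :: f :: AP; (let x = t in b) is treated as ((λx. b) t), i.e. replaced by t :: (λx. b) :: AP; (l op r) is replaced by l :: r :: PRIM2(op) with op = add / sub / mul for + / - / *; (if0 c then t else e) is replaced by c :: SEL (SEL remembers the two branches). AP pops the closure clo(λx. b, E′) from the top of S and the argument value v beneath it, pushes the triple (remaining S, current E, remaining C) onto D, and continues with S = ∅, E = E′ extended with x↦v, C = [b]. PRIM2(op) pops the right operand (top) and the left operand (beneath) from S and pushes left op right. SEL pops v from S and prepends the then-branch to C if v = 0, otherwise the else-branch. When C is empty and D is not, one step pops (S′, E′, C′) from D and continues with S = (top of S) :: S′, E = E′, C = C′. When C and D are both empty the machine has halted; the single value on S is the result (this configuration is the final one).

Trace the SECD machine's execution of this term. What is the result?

step 0: <S=∅, E=∅, C=[(0 - ((λq. (if0 q then ((λz. 0) 2) else 3)) ((λq. ((λz. z) q)) (-2 + 5))))], D=∅>
step 1: <S=∅, E=∅, C=[0 :: ((λq. (if0 q then ((λz. 0) 2) else 3)) ((λq. ((λz. z) q)) (-2 + 5))) :: PRIM2(sub)], D=∅>
step 2: <S=[0], E=∅, C=[((λq. (if0 q then ((λz. 0) 2) else 3)) ((λq. ((λz. z) q)) (-2 + 5))) :: PRIM2(sub)], D=∅>
step 3: <S=[0], E=∅, C=[((λq. ((λz. z) q)) (-2 + 5)) :: (λq. (if0 q then ((λz. 0) 2) else 3)) :: AP :: PRIM2(sub)], D=∅>
step 4: <S=[0], E=∅, C=[(-2 + 5) :: (λq. ((λz. z) q)) :: AP :: (λq. (if0 q then ((λz. 0) 2) else 3)) :: AP :: PRIM2(sub)], D=∅>
step 5: <S=[0], E=∅, C=[-2 :: 5 :: PRIM2(add) :: (λq. ((λz. z) q)) :: AP :: (λq. (if0 q then ((λz. 0) 2) else 3)) :: AP :: PRIM2(sub)], D=∅>
step 6: <S=[-2 :: 0], E=∅, C=[5 :: PRIM2(add) :: (λq. ((λz. z) q)) :: AP :: (λq. (if0 q then ((λz. 0) 2) else 3)) :: AP :: PRIM2(sub)], D=∅>
step 7: <S=[5 :: -2 :: 0], E=∅, C=[PRIM2(add) :: (λq. ((λz. z) q)) :: AP :: (λq. (if0 q then ((λz. 0) 2) else 3)) :: AP :: PRIM2(sub)], D=∅>
step 8: <S=[3 :: 0], E=∅, C=[(λq. ((λz. z) q)) :: AP :: (λq. (if0 q then ((λz. 0) 2) else 3)) :: AP :: PRIM2(sub)], D=∅>
step 9: <S=[clo(λq. ((λz. z) q), ∅) :: 3 :: 0], E=∅, C=[AP :: (λq. (if0 q then ((λz. 0) 2) else 3)) :: AP :: PRIM2(sub)], D=∅>
step 10: <S=∅, E={q↦3}, C=[((λz. z) q)], D=[([0], ∅, [(λq. (if0 q then ((λz. 0) 2) else 3)) :: AP :: PRIM2(sub)])]>
step 11: <S=∅, E={q↦3}, C=[q :: (λz. z) :: AP], D=[([0], ∅, [(λq. (if0 q then ((λz. 0) 2) else 3)) :: AP :: PRIM2(sub)])]>
step 12: <S=[3], E={q↦3}, C=[(λz. z) :: AP], D=[([0], ∅, [(λq. (if0 q then ((λz. 0) 2) else 3)) :: AP :: PRIM2(sub)])]>
step 13: <S=[clo(λz. z, {q↦3}) :: 3], E={q↦3}, C=[AP], D=[([0], ∅, [(λq. (if0 q then ((λz. 0) 2) else 3)) :: AP :: PRIM2(sub)])]>
step 14: <S=∅, E={z↦3, q↦3}, C=[z], D=[(∅, {q↦3}, ∅) :: ([0], ∅, [(λq. (if0 q then ((λz. 0) 2) else 3)) :: AP :: PRIM2(sub)])]>
step 15: <S=[3], E={z↦3, q↦3}, C=∅, D=[(∅, {q↦3}, ∅) :: ([0], ∅, [(λq. (if0 q then ((λz. 0) 2) else 3)) :: AP :: PRIM2(sub)])]>
step 16: <S=[3], E={q↦3}, C=∅, D=[([0], ∅, [(λq. (if0 q then ((λz. 0) 2) else 3)) :: AP :: PRIM2(sub)])]>
step 17: <S=[3 :: 0], E=∅, C=[(λq. (if0 q then ((λz. 0) 2) else 3)) :: AP :: PRIM2(sub)], D=∅>
step 18: <S=[clo(λq. (if0 q then ((λz. 0) 2) else 3), ∅) :: 3 :: 0], E=∅, C=[AP :: PRIM2(sub)], D=∅>
step 19: <S=∅, E={q↦3}, C=[(if0 q then ((λz. 0) 2) else 3)], D=[([0], ∅, [PRIM2(sub)])]>
step 20: <S=∅, E={q↦3}, C=[q :: SEL], D=[([0], ∅, [PRIM2(sub)])]>
step 21: <S=[3], E={q↦3}, C=[SEL], D=[([0], ∅, [PRIM2(sub)])]>
step 22: <S=∅, E={q↦3}, C=[3], D=[([0], ∅, [PRIM2(sub)])]>
step 23: <S=[3], E={q↦3}, C=∅, D=[([0], ∅, [PRIM2(sub)])]>
step 24: <S=[3 :: 0], E=∅, C=[PRIM2(sub)], D=∅>
step 25: <S=[-3], E=∅, C=∅, D=∅>
→ final value -3

Answer: -3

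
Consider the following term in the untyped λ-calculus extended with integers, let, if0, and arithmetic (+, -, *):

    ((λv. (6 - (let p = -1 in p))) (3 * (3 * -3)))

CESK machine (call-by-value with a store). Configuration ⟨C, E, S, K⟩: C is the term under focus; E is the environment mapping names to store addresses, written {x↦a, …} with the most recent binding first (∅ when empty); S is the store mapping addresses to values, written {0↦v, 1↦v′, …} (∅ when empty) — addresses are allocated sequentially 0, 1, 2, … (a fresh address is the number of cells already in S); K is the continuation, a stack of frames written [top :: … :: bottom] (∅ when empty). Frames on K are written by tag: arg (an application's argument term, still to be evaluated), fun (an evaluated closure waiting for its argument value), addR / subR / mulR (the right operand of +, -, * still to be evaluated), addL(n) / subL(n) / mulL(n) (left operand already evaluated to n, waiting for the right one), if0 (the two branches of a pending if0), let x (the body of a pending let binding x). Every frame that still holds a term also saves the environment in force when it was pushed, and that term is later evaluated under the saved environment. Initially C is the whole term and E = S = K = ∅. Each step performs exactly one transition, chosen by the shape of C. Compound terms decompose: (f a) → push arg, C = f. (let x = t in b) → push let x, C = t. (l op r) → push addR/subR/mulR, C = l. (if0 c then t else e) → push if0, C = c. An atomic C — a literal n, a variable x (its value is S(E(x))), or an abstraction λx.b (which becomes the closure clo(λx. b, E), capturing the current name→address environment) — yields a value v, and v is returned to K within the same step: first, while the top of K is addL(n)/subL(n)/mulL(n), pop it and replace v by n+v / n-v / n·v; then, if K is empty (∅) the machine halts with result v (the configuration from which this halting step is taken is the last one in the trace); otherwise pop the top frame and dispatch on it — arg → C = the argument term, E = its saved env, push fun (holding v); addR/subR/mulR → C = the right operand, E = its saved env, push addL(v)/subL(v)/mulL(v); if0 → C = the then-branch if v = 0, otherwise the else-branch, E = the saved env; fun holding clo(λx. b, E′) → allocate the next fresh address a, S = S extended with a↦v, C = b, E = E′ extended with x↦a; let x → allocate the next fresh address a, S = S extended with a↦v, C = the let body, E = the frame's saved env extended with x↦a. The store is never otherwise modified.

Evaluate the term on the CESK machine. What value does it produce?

Answer: 7

Derivation:
[0] <C=((λv. (6 - (let p = -1 in p))) (3 * (3 * -3))), E=∅, S=∅, K=∅>
[1] <C=(λv. (6 - (let p = -1 in p))), E=∅, S=∅, K=[arg]>
[2] <C=(3 * (3 * -3)), E=∅, S=∅, K=[fun]>
[3] <C=3, E=∅, S=∅, K=[mulR :: fun]>
[4] <C=(3 * -3), E=∅, S=∅, K=[mulL(3) :: fun]>
[5] <C=3, E=∅, S=∅, K=[mulR :: mulL(3) :: fun]>
[6] <C=-3, E=∅, S=∅, K=[mulL(3) :: mulL(3) :: fun]>
[7] <C=(6 - (let p = -1 in p)), E={v↦0}, S={0↦-27}, K=∅>
[8] <C=6, E={v↦0}, S={0↦-27}, K=[subR]>
[9] <C=(let p = -1 in p), E={v↦0}, S={0↦-27}, K=[subL(6)]>
[10] <C=-1, E={v↦0}, S={0↦-27}, K=[let p :: subL(6)]>
[11] <C=p, E={p↦1, v↦0}, S={0↦-27, 1↦-1}, K=[subL(6)]>
→ final value 7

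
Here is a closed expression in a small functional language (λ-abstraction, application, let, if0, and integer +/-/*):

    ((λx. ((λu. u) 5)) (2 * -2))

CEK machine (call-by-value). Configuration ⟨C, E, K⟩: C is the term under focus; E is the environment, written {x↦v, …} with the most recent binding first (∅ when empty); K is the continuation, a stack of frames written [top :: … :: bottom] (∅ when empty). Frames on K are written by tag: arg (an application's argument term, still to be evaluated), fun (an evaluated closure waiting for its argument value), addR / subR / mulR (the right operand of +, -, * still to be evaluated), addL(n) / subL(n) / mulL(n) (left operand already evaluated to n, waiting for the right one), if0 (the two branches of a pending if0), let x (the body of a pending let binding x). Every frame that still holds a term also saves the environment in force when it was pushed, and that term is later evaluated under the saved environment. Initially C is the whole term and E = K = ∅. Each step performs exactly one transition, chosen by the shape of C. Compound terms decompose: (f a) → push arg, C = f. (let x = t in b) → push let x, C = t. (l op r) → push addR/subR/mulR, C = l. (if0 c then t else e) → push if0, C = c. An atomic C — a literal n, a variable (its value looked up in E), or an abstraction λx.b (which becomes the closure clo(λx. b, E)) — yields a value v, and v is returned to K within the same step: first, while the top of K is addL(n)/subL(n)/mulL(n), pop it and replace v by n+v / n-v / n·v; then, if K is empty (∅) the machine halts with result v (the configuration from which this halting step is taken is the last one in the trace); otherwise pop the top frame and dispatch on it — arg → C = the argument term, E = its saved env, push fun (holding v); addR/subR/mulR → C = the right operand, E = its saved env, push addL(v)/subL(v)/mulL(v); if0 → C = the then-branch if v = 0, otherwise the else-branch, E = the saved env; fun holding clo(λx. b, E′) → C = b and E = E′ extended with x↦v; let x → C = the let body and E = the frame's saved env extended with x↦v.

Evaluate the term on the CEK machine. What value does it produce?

t=0: <C=((λx. ((λu. u) 5)) (2 * -2)), E=∅, K=∅>
t=1: <C=(λx. ((λu. u) 5)), E=∅, K=[arg]>
t=2: <C=(2 * -2), E=∅, K=[fun]>
t=3: <C=2, E=∅, K=[mulR :: fun]>
t=4: <C=-2, E=∅, K=[mulL(2) :: fun]>
t=5: <C=((λu. u) 5), E={x↦-4}, K=∅>
t=6: <C=(λu. u), E={x↦-4}, K=[arg]>
t=7: <C=5, E={x↦-4}, K=[fun]>
t=8: <C=u, E={u↦5, x↦-4}, K=∅>
→ final value 5

Answer: 5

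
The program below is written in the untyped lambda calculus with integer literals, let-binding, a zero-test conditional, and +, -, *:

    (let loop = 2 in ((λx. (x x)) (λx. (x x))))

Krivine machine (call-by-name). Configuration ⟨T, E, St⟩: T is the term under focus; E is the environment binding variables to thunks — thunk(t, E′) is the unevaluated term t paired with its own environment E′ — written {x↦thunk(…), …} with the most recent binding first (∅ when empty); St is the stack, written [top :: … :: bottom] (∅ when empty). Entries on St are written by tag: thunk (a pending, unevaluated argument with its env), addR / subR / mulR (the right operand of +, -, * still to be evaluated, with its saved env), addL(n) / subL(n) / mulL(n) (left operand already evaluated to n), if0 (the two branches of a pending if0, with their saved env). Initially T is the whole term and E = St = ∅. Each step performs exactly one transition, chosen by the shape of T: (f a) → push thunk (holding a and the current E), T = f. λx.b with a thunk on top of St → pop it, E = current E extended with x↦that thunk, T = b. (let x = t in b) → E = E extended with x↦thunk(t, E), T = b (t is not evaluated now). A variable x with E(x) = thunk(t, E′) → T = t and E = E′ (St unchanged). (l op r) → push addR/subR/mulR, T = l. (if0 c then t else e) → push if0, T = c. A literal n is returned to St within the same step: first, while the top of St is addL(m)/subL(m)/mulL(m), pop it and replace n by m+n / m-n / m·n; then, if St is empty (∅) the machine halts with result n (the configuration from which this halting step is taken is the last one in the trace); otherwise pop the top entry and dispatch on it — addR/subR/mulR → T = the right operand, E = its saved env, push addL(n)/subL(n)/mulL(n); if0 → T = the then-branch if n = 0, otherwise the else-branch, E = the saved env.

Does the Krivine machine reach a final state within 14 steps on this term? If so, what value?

0. <T=(let loop = 2 in ((λx. (x x)) (λx. (x x)))), E=∅, St=∅>
1. <T=((λx. (x x)) (λx. (x x))), E={loop↦thunk(2, ∅)}, St=∅>
2. <T=(λx. (x x)), E={loop↦thunk(2, ∅)}, St=[thunk]>
3. <T=(x x), E={x↦thunk((λx. (x x)), {loop↦thunk(2, ∅)}), loop↦thunk(2, ∅)}, St=∅>
4. <T=x, E={x↦thunk((λx. (x x)), {loop↦thunk(2, ∅)}), loop↦thunk(2, ∅)}, St=[thunk]>
5. <T=(λx. (x x)), E={loop↦thunk(2, ∅)}, St=[thunk]>
6. <T=(x x), E={x↦thunk(x, {x↦thunk((λx. (x x)), {loop↦thunk(2, ∅)}), loop↦thunk(2, ∅)}), loop↦thunk(2, ∅)}, St=∅>
7. <T=x, E={x↦thunk(x, {x↦thunk((λx. (x x)), {loop↦thunk(2, ∅)}), loop↦thunk(2, ∅)}), loop↦thunk(2, ∅)}, St=[thunk]>
8. <T=x, E={x↦thunk((λx. (x x)), {loop↦thunk(2, ∅)}), loop↦thunk(2, ∅)}, St=[thunk]>
9. <T=(λx. (x x)), E={loop↦thunk(2, ∅)}, St=[thunk]>
10. <T=(x x), E={x↦thunk(x, {x↦thunk(x, {x↦thunk((λx. (x x)), {loop↦thunk(2, ∅)}), loop↦thunk(2, ∅)}), loop↦thunk(2, ∅)}), loop↦thunk(2, ∅)}, St=∅>
11. <T=x, E={x↦thunk(x, {x↦thunk(x, {x↦thunk((λx. (x x)), {loop↦thunk(2, ∅)}), loop↦thunk(2, ∅)}), loop↦thunk(2, ∅)}), loop↦thunk(2, ∅)}, St=[thunk]>
12. <T=x, E={x↦thunk(x, {x↦thunk((λx. (x x)), {loop↦thunk(2, ∅)}), loop↦thunk(2, ∅)}), loop↦thunk(2, ∅)}, St=[thunk]>
13. <T=x, E={x↦thunk((λx. (x x)), {loop↦thunk(2, ∅)}), loop↦thunk(2, ∅)}, St=[thunk]>
14. <T=(λx. (x x)), E={loop↦thunk(2, ∅)}, St=[thunk]>
→ 14 transitions taken and the configuration is still not final: no result within 14 steps

Answer: DIVERGES (no final state within 14 steps)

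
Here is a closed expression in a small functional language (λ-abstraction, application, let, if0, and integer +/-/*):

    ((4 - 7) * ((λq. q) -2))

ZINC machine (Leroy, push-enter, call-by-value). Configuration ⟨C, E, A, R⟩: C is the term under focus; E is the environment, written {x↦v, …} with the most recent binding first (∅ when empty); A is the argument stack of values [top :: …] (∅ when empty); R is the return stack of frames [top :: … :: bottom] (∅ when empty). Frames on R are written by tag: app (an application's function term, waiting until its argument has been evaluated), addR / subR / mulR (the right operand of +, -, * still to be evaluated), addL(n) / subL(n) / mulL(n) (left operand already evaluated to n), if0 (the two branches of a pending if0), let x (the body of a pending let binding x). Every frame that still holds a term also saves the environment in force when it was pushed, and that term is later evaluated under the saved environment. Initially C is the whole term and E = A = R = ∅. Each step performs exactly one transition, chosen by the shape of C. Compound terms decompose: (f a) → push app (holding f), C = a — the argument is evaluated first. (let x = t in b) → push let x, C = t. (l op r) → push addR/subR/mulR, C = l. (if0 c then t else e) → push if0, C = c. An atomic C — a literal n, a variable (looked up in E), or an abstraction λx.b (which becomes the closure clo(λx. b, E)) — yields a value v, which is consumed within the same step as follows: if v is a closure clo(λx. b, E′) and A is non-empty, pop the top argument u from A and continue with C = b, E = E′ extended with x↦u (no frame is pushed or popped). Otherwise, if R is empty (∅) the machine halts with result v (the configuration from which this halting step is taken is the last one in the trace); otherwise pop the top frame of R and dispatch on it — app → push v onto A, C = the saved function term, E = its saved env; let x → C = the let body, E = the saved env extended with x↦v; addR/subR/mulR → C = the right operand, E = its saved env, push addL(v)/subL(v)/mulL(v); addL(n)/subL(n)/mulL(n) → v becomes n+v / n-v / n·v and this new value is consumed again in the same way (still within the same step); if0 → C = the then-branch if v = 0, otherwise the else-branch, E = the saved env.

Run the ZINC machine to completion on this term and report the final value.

Answer: 6

Execution trace:
0. [C=((4 - 7) * ((λq. q) -2)) | E=∅ | A=∅ | R=∅]
1. [C=(4 - 7) | E=∅ | A=∅ | R=[mulR]]
2. [C=4 | E=∅ | A=∅ | R=[subR :: mulR]]
3. [C=7 | E=∅ | A=∅ | R=[subL(4) :: mulR]]
4. [C=((λq. q) -2) | E=∅ | A=∅ | R=[mulL(-3)]]
5. [C=-2 | E=∅ | A=∅ | R=[app :: mulL(-3)]]
6. [C=(λq. q) | E=∅ | A=[-2] | R=[mulL(-3)]]
7. [C=q | E={q↦-2} | A=∅ | R=[mulL(-3)]]
→ final value 6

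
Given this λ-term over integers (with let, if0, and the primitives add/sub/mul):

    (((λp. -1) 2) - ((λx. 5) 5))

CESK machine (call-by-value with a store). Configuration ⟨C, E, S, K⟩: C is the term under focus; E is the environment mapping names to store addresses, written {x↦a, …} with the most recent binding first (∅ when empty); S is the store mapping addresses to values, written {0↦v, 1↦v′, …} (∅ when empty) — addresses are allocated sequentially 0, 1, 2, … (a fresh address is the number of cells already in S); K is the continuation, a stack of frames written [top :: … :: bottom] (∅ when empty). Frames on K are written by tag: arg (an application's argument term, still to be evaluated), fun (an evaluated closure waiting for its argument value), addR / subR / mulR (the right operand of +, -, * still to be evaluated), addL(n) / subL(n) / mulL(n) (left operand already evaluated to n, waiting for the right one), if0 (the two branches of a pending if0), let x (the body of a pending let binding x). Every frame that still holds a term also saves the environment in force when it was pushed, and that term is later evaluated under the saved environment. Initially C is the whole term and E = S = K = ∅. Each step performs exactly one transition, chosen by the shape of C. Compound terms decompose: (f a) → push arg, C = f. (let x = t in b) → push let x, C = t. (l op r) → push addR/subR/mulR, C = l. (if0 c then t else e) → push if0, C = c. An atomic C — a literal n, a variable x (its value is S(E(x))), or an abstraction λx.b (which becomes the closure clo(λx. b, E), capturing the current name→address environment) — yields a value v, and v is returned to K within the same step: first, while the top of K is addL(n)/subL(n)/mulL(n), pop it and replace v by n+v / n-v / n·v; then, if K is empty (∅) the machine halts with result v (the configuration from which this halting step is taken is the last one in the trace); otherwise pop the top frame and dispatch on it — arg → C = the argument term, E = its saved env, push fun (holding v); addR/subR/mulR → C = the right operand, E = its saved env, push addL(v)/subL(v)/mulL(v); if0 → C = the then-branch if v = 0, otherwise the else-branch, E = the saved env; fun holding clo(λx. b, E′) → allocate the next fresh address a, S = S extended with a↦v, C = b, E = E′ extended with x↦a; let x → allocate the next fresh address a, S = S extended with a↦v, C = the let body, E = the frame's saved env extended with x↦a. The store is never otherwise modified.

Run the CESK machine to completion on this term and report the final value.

Answer: -6

Derivation:
step 0: <C=(((λp. -1) 2) - ((λx. 5) 5)), E=∅, S=∅, K=∅>
step 1: <C=((λp. -1) 2), E=∅, S=∅, K=[subR]>
step 2: <C=(λp. -1), E=∅, S=∅, K=[arg :: subR]>
step 3: <C=2, E=∅, S=∅, K=[fun :: subR]>
step 4: <C=-1, E={p↦0}, S={0↦2}, K=[subR]>
step 5: <C=((λx. 5) 5), E=∅, S={0↦2}, K=[subL(-1)]>
step 6: <C=(λx. 5), E=∅, S={0↦2}, K=[arg :: subL(-1)]>
step 7: <C=5, E=∅, S={0↦2}, K=[fun :: subL(-1)]>
step 8: <C=5, E={x↦1}, S={0↦2, 1↦5}, K=[subL(-1)]>
→ final value -6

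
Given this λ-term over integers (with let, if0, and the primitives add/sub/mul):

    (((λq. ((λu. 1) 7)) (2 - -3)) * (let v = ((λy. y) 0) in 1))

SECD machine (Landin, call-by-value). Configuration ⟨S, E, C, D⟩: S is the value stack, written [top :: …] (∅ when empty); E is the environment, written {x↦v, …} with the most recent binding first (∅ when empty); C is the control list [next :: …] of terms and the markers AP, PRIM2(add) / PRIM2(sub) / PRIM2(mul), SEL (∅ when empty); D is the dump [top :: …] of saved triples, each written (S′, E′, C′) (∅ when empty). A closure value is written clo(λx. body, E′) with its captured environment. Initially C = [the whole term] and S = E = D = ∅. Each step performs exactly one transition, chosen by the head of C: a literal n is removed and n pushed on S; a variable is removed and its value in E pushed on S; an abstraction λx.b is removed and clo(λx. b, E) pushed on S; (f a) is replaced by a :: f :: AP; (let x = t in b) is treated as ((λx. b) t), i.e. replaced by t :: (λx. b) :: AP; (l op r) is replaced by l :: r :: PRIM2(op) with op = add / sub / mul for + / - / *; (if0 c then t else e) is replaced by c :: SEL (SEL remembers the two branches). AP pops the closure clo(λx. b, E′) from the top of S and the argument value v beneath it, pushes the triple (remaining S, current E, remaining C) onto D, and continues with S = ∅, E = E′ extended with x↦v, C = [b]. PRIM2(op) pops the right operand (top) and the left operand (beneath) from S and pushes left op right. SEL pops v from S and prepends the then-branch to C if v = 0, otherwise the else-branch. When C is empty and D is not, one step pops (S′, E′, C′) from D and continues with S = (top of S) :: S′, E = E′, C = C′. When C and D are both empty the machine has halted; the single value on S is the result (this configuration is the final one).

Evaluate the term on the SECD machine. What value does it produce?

Answer: 1

Machine steps:
[0] [S=∅ | E=∅ | C=[(((λq. ((λu. 1) 7)) (2 - -3)) * (let v = ((λy. y) 0) in 1))] | D=∅]
[1] [S=∅ | E=∅ | C=[((λq. ((λu. 1) 7)) (2 - -3)) :: (let v = ((λy. y) 0) in 1) :: PRIM2(mul)] | D=∅]
[2] [S=∅ | E=∅ | C=[(2 - -3) :: (λq. ((λu. 1) 7)) :: AP :: (let v = ((λy. y) 0) in 1) :: PRIM2(mul)] | D=∅]
[3] [S=∅ | E=∅ | C=[2 :: -3 :: PRIM2(sub) :: (λq. ((λu. 1) 7)) :: AP :: (let v = ((λy. y) 0) in 1) :: PRIM2(mul)] | D=∅]
[4] [S=[2] | E=∅ | C=[-3 :: PRIM2(sub) :: (λq. ((λu. 1) 7)) :: AP :: (let v = ((λy. y) 0) in 1) :: PRIM2(mul)] | D=∅]
[5] [S=[-3 :: 2] | E=∅ | C=[PRIM2(sub) :: (λq. ((λu. 1) 7)) :: AP :: (let v = ((λy. y) 0) in 1) :: PRIM2(mul)] | D=∅]
[6] [S=[5] | E=∅ | C=[(λq. ((λu. 1) 7)) :: AP :: (let v = ((λy. y) 0) in 1) :: PRIM2(mul)] | D=∅]
[7] [S=[clo(λq. ((λu. 1) 7), ∅) :: 5] | E=∅ | C=[AP :: (let v = ((λy. y) 0) in 1) :: PRIM2(mul)] | D=∅]
[8] [S=∅ | E={q↦5} | C=[((λu. 1) 7)] | D=[(∅, ∅, [(let v = ((λy. y) 0) in 1) :: PRIM2(mul)])]]
[9] [S=∅ | E={q↦5} | C=[7 :: (λu. 1) :: AP] | D=[(∅, ∅, [(let v = ((λy. y) 0) in 1) :: PRIM2(mul)])]]
[10] [S=[7] | E={q↦5} | C=[(λu. 1) :: AP] | D=[(∅, ∅, [(let v = ((λy. y) 0) in 1) :: PRIM2(mul)])]]
[11] [S=[clo(λu. 1, {q↦5}) :: 7] | E={q↦5} | C=[AP] | D=[(∅, ∅, [(let v = ((λy. y) 0) in 1) :: PRIM2(mul)])]]
[12] [S=∅ | E={u↦7, q↦5} | C=[1] | D=[(∅, {q↦5}, ∅) :: (∅, ∅, [(let v = ((λy. y) 0) in 1) :: PRIM2(mul)])]]
[13] [S=[1] | E={u↦7, q↦5} | C=∅ | D=[(∅, {q↦5}, ∅) :: (∅, ∅, [(let v = ((λy. y) 0) in 1) :: PRIM2(mul)])]]
[14] [S=[1] | E={q↦5} | C=∅ | D=[(∅, ∅, [(let v = ((λy. y) 0) in 1) :: PRIM2(mul)])]]
[15] [S=[1] | E=∅ | C=[(let v = ((λy. y) 0) in 1) :: PRIM2(mul)] | D=∅]
[16] [S=[1] | E=∅ | C=[((λy. y) 0) :: (λv. 1) :: AP :: PRIM2(mul)] | D=∅]
[17] [S=[1] | E=∅ | C=[0 :: (λy. y) :: AP :: (λv. 1) :: AP :: PRIM2(mul)] | D=∅]
[18] [S=[0 :: 1] | E=∅ | C=[(λy. y) :: AP :: (λv. 1) :: AP :: PRIM2(mul)] | D=∅]
[19] [S=[clo(λy. y, ∅) :: 0 :: 1] | E=∅ | C=[AP :: (λv. 1) :: AP :: PRIM2(mul)] | D=∅]
[20] [S=∅ | E={y↦0} | C=[y] | D=[([1], ∅, [(λv. 1) :: AP :: PRIM2(mul)])]]
[21] [S=[0] | E={y↦0} | C=∅ | D=[([1], ∅, [(λv. 1) :: AP :: PRIM2(mul)])]]
[22] [S=[0 :: 1] | E=∅ | C=[(λv. 1) :: AP :: PRIM2(mul)] | D=∅]
[23] [S=[clo(λv. 1, ∅) :: 0 :: 1] | E=∅ | C=[AP :: PRIM2(mul)] | D=∅]
[24] [S=∅ | E={v↦0} | C=[1] | D=[([1], ∅, [PRIM2(mul)])]]
[25] [S=[1] | E={v↦0} | C=∅ | D=[([1], ∅, [PRIM2(mul)])]]
[26] [S=[1 :: 1] | E=∅ | C=[PRIM2(mul)] | D=∅]
[27] [S=[1] | E=∅ | C=∅ | D=∅]
→ final value 1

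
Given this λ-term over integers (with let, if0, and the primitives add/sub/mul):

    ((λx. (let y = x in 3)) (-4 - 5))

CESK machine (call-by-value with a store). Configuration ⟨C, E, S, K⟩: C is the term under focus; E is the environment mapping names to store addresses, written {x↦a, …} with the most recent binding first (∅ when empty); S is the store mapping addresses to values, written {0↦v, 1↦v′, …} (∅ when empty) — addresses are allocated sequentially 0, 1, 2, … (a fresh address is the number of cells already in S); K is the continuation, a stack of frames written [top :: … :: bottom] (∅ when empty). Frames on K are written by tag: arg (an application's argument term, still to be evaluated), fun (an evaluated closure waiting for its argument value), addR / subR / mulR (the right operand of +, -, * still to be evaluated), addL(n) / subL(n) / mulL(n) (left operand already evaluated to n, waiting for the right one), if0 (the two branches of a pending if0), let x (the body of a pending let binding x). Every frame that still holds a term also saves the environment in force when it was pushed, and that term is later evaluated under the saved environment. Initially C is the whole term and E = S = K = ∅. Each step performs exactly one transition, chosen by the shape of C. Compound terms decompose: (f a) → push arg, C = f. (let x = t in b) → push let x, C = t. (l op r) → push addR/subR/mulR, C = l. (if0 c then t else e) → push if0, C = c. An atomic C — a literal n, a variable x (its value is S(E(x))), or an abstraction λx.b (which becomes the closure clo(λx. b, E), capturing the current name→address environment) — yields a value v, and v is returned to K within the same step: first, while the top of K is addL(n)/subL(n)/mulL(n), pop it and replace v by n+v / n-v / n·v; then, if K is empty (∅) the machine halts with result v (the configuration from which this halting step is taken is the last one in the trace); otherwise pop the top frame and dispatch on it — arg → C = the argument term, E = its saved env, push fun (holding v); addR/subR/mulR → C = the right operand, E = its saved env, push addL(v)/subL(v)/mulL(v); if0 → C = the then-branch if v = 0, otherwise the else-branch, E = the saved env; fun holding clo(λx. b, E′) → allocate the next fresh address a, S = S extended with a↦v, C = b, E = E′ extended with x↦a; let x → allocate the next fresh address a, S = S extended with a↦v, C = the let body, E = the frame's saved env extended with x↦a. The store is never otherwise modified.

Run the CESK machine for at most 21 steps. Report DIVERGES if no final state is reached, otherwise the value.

Answer: 3

Execution trace:
t=0: ⟨C=((λx. (let y = x in 3)) (-4 - 5)); E=∅; S=∅; K=∅⟩
t=1: ⟨C=(λx. (let y = x in 3)); E=∅; S=∅; K=[arg]⟩
t=2: ⟨C=(-4 - 5); E=∅; S=∅; K=[fun]⟩
t=3: ⟨C=-4; E=∅; S=∅; K=[subR :: fun]⟩
t=4: ⟨C=5; E=∅; S=∅; K=[subL(-4) :: fun]⟩
t=5: ⟨C=(let y = x in 3); E={x↦0}; S={0↦-9}; K=∅⟩
t=6: ⟨C=x; E={x↦0}; S={0↦-9}; K=[let y]⟩
t=7: ⟨C=3; E={y↦1, x↦0}; S={0↦-9, 1↦-9}; K=∅⟩
→ final value 3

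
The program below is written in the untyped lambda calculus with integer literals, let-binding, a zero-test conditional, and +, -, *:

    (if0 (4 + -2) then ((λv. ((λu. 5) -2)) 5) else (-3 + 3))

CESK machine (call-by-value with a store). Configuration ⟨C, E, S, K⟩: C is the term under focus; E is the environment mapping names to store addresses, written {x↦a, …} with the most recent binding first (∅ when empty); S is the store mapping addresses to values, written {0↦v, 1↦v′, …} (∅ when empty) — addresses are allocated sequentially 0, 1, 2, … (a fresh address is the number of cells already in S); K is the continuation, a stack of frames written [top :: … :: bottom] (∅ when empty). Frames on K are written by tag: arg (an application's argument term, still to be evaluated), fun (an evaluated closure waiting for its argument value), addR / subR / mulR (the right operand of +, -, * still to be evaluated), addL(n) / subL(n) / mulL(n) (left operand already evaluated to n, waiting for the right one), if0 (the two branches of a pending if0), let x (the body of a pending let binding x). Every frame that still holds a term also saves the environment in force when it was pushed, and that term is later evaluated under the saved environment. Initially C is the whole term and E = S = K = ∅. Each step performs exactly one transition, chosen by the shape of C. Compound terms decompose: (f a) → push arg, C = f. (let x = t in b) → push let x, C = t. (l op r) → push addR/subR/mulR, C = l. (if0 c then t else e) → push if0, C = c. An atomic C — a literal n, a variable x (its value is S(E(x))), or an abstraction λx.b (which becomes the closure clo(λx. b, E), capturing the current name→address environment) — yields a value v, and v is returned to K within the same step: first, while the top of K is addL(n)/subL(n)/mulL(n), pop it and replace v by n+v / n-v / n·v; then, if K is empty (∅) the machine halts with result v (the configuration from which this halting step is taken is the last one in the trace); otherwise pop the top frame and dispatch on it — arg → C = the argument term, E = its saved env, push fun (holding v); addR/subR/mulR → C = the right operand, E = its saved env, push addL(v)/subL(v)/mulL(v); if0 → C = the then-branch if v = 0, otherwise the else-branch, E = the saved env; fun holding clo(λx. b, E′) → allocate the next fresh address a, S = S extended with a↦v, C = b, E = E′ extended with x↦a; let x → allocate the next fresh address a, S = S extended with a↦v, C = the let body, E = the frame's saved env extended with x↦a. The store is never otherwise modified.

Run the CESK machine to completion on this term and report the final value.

0. ⟨C=(if0 (4 + -2) then ((λv. ((λu. 5) -2)) 5) else (-3 + 3)); E=∅; S=∅; K=∅⟩
1. ⟨C=(4 + -2); E=∅; S=∅; K=[if0]⟩
2. ⟨C=4; E=∅; S=∅; K=[addR :: if0]⟩
3. ⟨C=-2; E=∅; S=∅; K=[addL(4) :: if0]⟩
4. ⟨C=(-3 + 3); E=∅; S=∅; K=∅⟩
5. ⟨C=-3; E=∅; S=∅; K=[addR]⟩
6. ⟨C=3; E=∅; S=∅; K=[addL(-3)]⟩
→ final value 0

Answer: 0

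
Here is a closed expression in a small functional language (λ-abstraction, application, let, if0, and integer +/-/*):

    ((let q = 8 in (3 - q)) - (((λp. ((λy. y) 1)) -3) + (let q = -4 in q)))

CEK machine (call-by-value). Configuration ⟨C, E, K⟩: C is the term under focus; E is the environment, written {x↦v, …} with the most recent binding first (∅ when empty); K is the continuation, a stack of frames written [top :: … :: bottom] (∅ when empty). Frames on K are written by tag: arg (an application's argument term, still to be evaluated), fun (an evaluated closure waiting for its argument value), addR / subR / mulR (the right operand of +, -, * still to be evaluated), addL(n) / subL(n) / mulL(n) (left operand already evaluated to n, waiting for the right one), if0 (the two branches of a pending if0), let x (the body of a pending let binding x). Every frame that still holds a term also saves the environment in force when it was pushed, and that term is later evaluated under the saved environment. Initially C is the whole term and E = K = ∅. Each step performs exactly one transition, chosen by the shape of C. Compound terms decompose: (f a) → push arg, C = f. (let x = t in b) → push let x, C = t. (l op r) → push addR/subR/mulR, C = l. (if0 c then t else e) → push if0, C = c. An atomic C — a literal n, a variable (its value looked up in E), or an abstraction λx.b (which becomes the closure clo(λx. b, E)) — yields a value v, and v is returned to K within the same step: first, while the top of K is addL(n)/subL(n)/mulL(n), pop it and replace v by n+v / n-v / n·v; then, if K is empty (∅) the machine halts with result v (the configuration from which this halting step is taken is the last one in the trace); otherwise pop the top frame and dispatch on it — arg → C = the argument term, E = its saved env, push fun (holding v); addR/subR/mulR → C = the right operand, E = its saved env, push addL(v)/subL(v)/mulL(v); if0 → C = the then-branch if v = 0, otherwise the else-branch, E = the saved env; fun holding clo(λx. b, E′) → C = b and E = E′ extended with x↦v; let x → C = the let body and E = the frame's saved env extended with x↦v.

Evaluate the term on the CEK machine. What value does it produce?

Answer: -2

Machine steps:
[0] ⟨C=((let q = 8 in (3 - q)) - (((λp. ((λy. y) 1)) -3) + (let q = -4 in q))); E=∅; K=∅⟩
[1] ⟨C=(let q = 8 in (3 - q)); E=∅; K=[subR]⟩
[2] ⟨C=8; E=∅; K=[let q :: subR]⟩
[3] ⟨C=(3 - q); E={q↦8}; K=[subR]⟩
[4] ⟨C=3; E={q↦8}; K=[subR :: subR]⟩
[5] ⟨C=q; E={q↦8}; K=[subL(3) :: subR]⟩
[6] ⟨C=(((λp. ((λy. y) 1)) -3) + (let q = -4 in q)); E=∅; K=[subL(-5)]⟩
[7] ⟨C=((λp. ((λy. y) 1)) -3); E=∅; K=[addR :: subL(-5)]⟩
[8] ⟨C=(λp. ((λy. y) 1)); E=∅; K=[arg :: addR :: subL(-5)]⟩
[9] ⟨C=-3; E=∅; K=[fun :: addR :: subL(-5)]⟩
[10] ⟨C=((λy. y) 1); E={p↦-3}; K=[addR :: subL(-5)]⟩
[11] ⟨C=(λy. y); E={p↦-3}; K=[arg :: addR :: subL(-5)]⟩
[12] ⟨C=1; E={p↦-3}; K=[fun :: addR :: subL(-5)]⟩
[13] ⟨C=y; E={y↦1, p↦-3}; K=[addR :: subL(-5)]⟩
[14] ⟨C=(let q = -4 in q); E=∅; K=[addL(1) :: subL(-5)]⟩
[15] ⟨C=-4; E=∅; K=[let q :: addL(1) :: subL(-5)]⟩
[16] ⟨C=q; E={q↦-4}; K=[addL(1) :: subL(-5)]⟩
→ final value -2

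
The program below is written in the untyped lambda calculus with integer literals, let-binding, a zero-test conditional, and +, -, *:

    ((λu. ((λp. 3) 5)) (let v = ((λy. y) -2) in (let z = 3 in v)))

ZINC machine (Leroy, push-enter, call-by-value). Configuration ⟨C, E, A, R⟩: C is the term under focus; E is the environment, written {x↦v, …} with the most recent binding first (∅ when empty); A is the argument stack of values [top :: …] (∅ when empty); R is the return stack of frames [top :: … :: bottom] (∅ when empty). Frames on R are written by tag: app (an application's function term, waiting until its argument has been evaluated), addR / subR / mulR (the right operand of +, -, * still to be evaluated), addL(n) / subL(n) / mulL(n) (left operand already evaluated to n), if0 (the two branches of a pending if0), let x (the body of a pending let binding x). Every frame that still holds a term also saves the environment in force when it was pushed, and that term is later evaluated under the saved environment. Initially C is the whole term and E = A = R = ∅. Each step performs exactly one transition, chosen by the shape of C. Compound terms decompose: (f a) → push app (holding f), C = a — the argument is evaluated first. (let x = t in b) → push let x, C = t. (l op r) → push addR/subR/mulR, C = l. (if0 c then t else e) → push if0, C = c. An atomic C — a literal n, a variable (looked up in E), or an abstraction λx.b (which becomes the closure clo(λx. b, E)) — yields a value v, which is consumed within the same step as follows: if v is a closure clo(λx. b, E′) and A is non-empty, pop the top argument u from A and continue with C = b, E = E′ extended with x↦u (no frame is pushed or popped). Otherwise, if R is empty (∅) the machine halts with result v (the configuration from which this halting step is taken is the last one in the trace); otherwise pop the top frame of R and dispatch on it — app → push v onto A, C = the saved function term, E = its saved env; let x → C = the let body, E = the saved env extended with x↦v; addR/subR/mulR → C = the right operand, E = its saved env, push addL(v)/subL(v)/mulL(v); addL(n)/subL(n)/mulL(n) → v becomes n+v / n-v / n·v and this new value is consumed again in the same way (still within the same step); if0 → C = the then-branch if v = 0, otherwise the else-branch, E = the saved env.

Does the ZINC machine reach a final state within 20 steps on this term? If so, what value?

0. [C=((λu. ((λp. 3) 5)) (let v = ((λy. y) -2) in (let z = 3 in v))) | E=∅ | A=∅ | R=∅]
1. [C=(let v = ((λy. y) -2) in (let z = 3 in v)) | E=∅ | A=∅ | R=[app]]
2. [C=((λy. y) -2) | E=∅ | A=∅ | R=[let v :: app]]
3. [C=-2 | E=∅ | A=∅ | R=[app :: let v :: app]]
4. [C=(λy. y) | E=∅ | A=[-2] | R=[let v :: app]]
5. [C=y | E={y↦-2} | A=∅ | R=[let v :: app]]
6. [C=(let z = 3 in v) | E={v↦-2} | A=∅ | R=[app]]
7. [C=3 | E={v↦-2} | A=∅ | R=[let z :: app]]
8. [C=v | E={z↦3, v↦-2} | A=∅ | R=[app]]
9. [C=(λu. ((λp. 3) 5)) | E=∅ | A=[-2] | R=∅]
10. [C=((λp. 3) 5) | E={u↦-2} | A=∅ | R=∅]
11. [C=5 | E={u↦-2} | A=∅ | R=[app]]
12. [C=(λp. 3) | E={u↦-2} | A=[5] | R=∅]
13. [C=3 | E={p↦5, u↦-2} | A=∅ | R=∅]
→ final value 3

Answer: 3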